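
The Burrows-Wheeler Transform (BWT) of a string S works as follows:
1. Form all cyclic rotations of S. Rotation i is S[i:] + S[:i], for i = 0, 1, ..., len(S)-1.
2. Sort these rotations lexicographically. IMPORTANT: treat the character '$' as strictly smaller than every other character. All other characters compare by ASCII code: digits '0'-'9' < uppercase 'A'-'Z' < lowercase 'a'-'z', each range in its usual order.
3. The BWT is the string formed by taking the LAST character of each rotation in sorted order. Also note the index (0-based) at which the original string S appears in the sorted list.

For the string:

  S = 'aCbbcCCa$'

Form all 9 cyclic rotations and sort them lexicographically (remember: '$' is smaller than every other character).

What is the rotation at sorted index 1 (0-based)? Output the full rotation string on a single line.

All 9 rotations (rotation i = S[i:]+S[:i]):
  rot[0] = aCbbcCCa$
  rot[1] = CbbcCCa$a
  rot[2] = bbcCCa$aC
  rot[3] = bcCCa$aCb
  rot[4] = cCCa$aCbb
  rot[5] = CCa$aCbbc
  rot[6] = Ca$aCbbcC
  rot[7] = a$aCbbcCC
  rot[8] = $aCbbcCCa
Sorted (with $ < everything):
  sorted[0] = $aCbbcCCa
  sorted[1] = CCa$aCbbc
  sorted[2] = Ca$aCbbcC
  sorted[3] = CbbcCCa$a
  sorted[4] = a$aCbbcCC
  sorted[5] = aCbbcCCa$
  sorted[6] = bbcCCa$aC
  sorted[7] = bcCCa$aCb
  sorted[8] = cCCa$aCbb
sorted[1] = CCa$aCbbc

Answer: CCa$aCbbc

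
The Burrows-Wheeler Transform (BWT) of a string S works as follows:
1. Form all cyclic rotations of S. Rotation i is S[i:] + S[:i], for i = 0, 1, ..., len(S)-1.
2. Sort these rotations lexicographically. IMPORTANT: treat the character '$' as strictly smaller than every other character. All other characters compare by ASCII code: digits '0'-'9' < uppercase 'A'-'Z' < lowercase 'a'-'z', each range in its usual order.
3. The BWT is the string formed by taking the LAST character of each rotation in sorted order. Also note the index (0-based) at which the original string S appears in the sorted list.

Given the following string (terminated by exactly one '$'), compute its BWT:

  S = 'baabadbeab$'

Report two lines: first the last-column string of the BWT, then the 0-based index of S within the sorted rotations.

All 11 rotations (rotation i = S[i:]+S[:i]):
  rot[0] = baabadbeab$
  rot[1] = aabadbeab$b
  rot[2] = abadbeab$ba
  rot[3] = badbeab$baa
  rot[4] = adbeab$baab
  rot[5] = dbeab$baaba
  rot[6] = beab$baabad
  rot[7] = eab$baabadb
  rot[8] = ab$baabadbe
  rot[9] = b$baabadbea
  rot[10] = $baabadbeab
Sorted (with $ < everything):
  sorted[0] = $baabadbeab  (last char: 'b')
  sorted[1] = aabadbeab$b  (last char: 'b')
  sorted[2] = ab$baabadbe  (last char: 'e')
  sorted[3] = abadbeab$ba  (last char: 'a')
  sorted[4] = adbeab$baab  (last char: 'b')
  sorted[5] = b$baabadbea  (last char: 'a')
  sorted[6] = baabadbeab$  (last char: '$')
  sorted[7] = badbeab$baa  (last char: 'a')
  sorted[8] = beab$baabad  (last char: 'd')
  sorted[9] = dbeab$baaba  (last char: 'a')
  sorted[10] = eab$baabadb  (last char: 'b')
Last column: bbeaba$adab
Original string S is at sorted index 6

Answer: bbeaba$adab
6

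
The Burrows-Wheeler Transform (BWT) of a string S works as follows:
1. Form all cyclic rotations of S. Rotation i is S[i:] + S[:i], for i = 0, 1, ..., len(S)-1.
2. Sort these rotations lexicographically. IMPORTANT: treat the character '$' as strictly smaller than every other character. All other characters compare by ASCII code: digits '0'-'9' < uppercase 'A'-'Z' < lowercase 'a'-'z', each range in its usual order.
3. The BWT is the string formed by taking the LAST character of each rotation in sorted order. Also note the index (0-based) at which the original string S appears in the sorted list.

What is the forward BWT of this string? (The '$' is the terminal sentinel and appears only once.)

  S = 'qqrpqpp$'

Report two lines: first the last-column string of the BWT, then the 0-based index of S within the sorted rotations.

Answer: ppqrp$qq
5

Derivation:
All 8 rotations (rotation i = S[i:]+S[:i]):
  rot[0] = qqrpqpp$
  rot[1] = qrpqpp$q
  rot[2] = rpqpp$qq
  rot[3] = pqpp$qqr
  rot[4] = qpp$qqrp
  rot[5] = pp$qqrpq
  rot[6] = p$qqrpqp
  rot[7] = $qqrpqpp
Sorted (with $ < everything):
  sorted[0] = $qqrpqpp  (last char: 'p')
  sorted[1] = p$qqrpqp  (last char: 'p')
  sorted[2] = pp$qqrpq  (last char: 'q')
  sorted[3] = pqpp$qqr  (last char: 'r')
  sorted[4] = qpp$qqrp  (last char: 'p')
  sorted[5] = qqrpqpp$  (last char: '$')
  sorted[6] = qrpqpp$q  (last char: 'q')
  sorted[7] = rpqpp$qq  (last char: 'q')
Last column: ppqrp$qq
Original string S is at sorted index 5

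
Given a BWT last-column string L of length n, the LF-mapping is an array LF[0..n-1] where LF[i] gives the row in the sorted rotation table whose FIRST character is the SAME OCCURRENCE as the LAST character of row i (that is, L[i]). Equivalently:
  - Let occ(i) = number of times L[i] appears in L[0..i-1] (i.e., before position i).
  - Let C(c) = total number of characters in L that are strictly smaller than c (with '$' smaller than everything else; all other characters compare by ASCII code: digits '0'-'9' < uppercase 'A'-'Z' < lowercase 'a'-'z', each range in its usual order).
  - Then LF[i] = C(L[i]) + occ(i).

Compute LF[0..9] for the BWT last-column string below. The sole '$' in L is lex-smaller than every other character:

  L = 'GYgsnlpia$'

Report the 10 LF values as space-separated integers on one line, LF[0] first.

Answer: 1 2 4 9 7 6 8 5 3 0

Derivation:
Char counts: '$':1, 'G':1, 'Y':1, 'a':1, 'g':1, 'i':1, 'l':1, 'n':1, 'p':1, 's':1
C (first-col start): C('$')=0, C('G')=1, C('Y')=2, C('a')=3, C('g')=4, C('i')=5, C('l')=6, C('n')=7, C('p')=8, C('s')=9
L[0]='G': occ=0, LF[0]=C('G')+0=1+0=1
L[1]='Y': occ=0, LF[1]=C('Y')+0=2+0=2
L[2]='g': occ=0, LF[2]=C('g')+0=4+0=4
L[3]='s': occ=0, LF[3]=C('s')+0=9+0=9
L[4]='n': occ=0, LF[4]=C('n')+0=7+0=7
L[5]='l': occ=0, LF[5]=C('l')+0=6+0=6
L[6]='p': occ=0, LF[6]=C('p')+0=8+0=8
L[7]='i': occ=0, LF[7]=C('i')+0=5+0=5
L[8]='a': occ=0, LF[8]=C('a')+0=3+0=3
L[9]='$': occ=0, LF[9]=C('$')+0=0+0=0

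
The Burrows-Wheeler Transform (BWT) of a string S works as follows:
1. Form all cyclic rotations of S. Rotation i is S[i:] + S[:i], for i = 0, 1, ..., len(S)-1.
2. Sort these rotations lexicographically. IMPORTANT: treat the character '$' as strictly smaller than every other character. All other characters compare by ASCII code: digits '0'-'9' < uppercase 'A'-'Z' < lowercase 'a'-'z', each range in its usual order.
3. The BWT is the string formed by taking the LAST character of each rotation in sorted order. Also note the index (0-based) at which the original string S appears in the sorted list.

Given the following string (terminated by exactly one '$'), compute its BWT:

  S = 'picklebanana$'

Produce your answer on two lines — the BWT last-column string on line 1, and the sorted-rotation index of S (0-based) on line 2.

All 13 rotations (rotation i = S[i:]+S[:i]):
  rot[0] = picklebanana$
  rot[1] = icklebanana$p
  rot[2] = cklebanana$pi
  rot[3] = klebanana$pic
  rot[4] = lebanana$pick
  rot[5] = ebanana$pickl
  rot[6] = banana$pickle
  rot[7] = anana$pickleb
  rot[8] = nana$pickleba
  rot[9] = ana$pickleban
  rot[10] = na$picklebana
  rot[11] = a$picklebanan
  rot[12] = $picklebanana
Sorted (with $ < everything):
  sorted[0] = $picklebanana  (last char: 'a')
  sorted[1] = a$picklebanan  (last char: 'n')
  sorted[2] = ana$pickleban  (last char: 'n')
  sorted[3] = anana$pickleb  (last char: 'b')
  sorted[4] = banana$pickle  (last char: 'e')
  sorted[5] = cklebanana$pi  (last char: 'i')
  sorted[6] = ebanana$pickl  (last char: 'l')
  sorted[7] = icklebanana$p  (last char: 'p')
  sorted[8] = klebanana$pic  (last char: 'c')
  sorted[9] = lebanana$pick  (last char: 'k')
  sorted[10] = na$picklebana  (last char: 'a')
  sorted[11] = nana$pickleba  (last char: 'a')
  sorted[12] = picklebanana$  (last char: '$')
Last column: annbeilpckaa$
Original string S is at sorted index 12

Answer: annbeilpckaa$
12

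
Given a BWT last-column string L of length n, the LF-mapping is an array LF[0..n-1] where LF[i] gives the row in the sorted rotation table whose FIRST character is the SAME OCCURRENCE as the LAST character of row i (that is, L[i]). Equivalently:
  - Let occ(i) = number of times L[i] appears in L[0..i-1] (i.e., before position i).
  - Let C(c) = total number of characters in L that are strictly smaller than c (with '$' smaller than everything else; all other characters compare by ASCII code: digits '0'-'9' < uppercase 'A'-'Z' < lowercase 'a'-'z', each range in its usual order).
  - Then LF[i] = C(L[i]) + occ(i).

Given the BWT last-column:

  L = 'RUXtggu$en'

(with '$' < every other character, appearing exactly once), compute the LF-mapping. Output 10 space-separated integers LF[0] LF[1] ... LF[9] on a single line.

Answer: 1 2 3 8 5 6 9 0 4 7

Derivation:
Char counts: '$':1, 'R':1, 'U':1, 'X':1, 'e':1, 'g':2, 'n':1, 't':1, 'u':1
C (first-col start): C('$')=0, C('R')=1, C('U')=2, C('X')=3, C('e')=4, C('g')=5, C('n')=7, C('t')=8, C('u')=9
L[0]='R': occ=0, LF[0]=C('R')+0=1+0=1
L[1]='U': occ=0, LF[1]=C('U')+0=2+0=2
L[2]='X': occ=0, LF[2]=C('X')+0=3+0=3
L[3]='t': occ=0, LF[3]=C('t')+0=8+0=8
L[4]='g': occ=0, LF[4]=C('g')+0=5+0=5
L[5]='g': occ=1, LF[5]=C('g')+1=5+1=6
L[6]='u': occ=0, LF[6]=C('u')+0=9+0=9
L[7]='$': occ=0, LF[7]=C('$')+0=0+0=0
L[8]='e': occ=0, LF[8]=C('e')+0=4+0=4
L[9]='n': occ=0, LF[9]=C('n')+0=7+0=7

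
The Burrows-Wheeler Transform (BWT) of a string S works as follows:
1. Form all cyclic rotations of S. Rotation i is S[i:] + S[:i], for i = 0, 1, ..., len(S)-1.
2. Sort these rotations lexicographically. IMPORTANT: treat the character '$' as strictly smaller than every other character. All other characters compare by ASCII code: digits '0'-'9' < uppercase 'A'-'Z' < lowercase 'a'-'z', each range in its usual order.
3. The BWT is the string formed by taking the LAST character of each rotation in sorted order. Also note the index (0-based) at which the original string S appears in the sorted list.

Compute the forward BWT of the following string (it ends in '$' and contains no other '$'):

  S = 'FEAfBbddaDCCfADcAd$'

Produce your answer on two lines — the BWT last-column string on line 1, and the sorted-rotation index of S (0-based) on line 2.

Answer: dfcEfDCaAF$dBDAdbCA
10

Derivation:
All 19 rotations (rotation i = S[i:]+S[:i]):
  rot[0] = FEAfBbddaDCCfADcAd$
  rot[1] = EAfBbddaDCCfADcAd$F
  rot[2] = AfBbddaDCCfADcAd$FE
  rot[3] = fBbddaDCCfADcAd$FEA
  rot[4] = BbddaDCCfADcAd$FEAf
  rot[5] = bddaDCCfADcAd$FEAfB
  rot[6] = ddaDCCfADcAd$FEAfBb
  rot[7] = daDCCfADcAd$FEAfBbd
  rot[8] = aDCCfADcAd$FEAfBbdd
  rot[9] = DCCfADcAd$FEAfBbdda
  rot[10] = CCfADcAd$FEAfBbddaD
  rot[11] = CfADcAd$FEAfBbddaDC
  rot[12] = fADcAd$FEAfBbddaDCC
  rot[13] = ADcAd$FEAfBbddaDCCf
  rot[14] = DcAd$FEAfBbddaDCCfA
  rot[15] = cAd$FEAfBbddaDCCfAD
  rot[16] = Ad$FEAfBbddaDCCfADc
  rot[17] = d$FEAfBbddaDCCfADcA
  rot[18] = $FEAfBbddaDCCfADcAd
Sorted (with $ < everything):
  sorted[0] = $FEAfBbddaDCCfADcAd  (last char: 'd')
  sorted[1] = ADcAd$FEAfBbddaDCCf  (last char: 'f')
  sorted[2] = Ad$FEAfBbddaDCCfADc  (last char: 'c')
  sorted[3] = AfBbddaDCCfADcAd$FE  (last char: 'E')
  sorted[4] = BbddaDCCfADcAd$FEAf  (last char: 'f')
  sorted[5] = CCfADcAd$FEAfBbddaD  (last char: 'D')
  sorted[6] = CfADcAd$FEAfBbddaDC  (last char: 'C')
  sorted[7] = DCCfADcAd$FEAfBbdda  (last char: 'a')
  sorted[8] = DcAd$FEAfBbddaDCCfA  (last char: 'A')
  sorted[9] = EAfBbddaDCCfADcAd$F  (last char: 'F')
  sorted[10] = FEAfBbddaDCCfADcAd$  (last char: '$')
  sorted[11] = aDCCfADcAd$FEAfBbdd  (last char: 'd')
  sorted[12] = bddaDCCfADcAd$FEAfB  (last char: 'B')
  sorted[13] = cAd$FEAfBbddaDCCfAD  (last char: 'D')
  sorted[14] = d$FEAfBbddaDCCfADcA  (last char: 'A')
  sorted[15] = daDCCfADcAd$FEAfBbd  (last char: 'd')
  sorted[16] = ddaDCCfADcAd$FEAfBb  (last char: 'b')
  sorted[17] = fADcAd$FEAfBbddaDCC  (last char: 'C')
  sorted[18] = fBbddaDCCfADcAd$FEA  (last char: 'A')
Last column: dfcEfDCaAF$dBDAdbCA
Original string S is at sorted index 10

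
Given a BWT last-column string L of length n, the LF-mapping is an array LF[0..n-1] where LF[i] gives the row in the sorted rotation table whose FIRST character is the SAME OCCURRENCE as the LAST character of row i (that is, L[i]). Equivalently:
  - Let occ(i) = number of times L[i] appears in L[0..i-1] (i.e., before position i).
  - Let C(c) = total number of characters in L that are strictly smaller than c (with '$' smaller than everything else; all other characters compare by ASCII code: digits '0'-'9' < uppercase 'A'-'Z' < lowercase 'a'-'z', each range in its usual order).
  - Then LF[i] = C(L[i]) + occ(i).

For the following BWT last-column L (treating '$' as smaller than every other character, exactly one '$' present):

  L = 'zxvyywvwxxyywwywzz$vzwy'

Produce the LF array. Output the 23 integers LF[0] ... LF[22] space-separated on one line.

Char counts: '$':1, 'v':3, 'w':6, 'x':3, 'y':6, 'z':4
C (first-col start): C('$')=0, C('v')=1, C('w')=4, C('x')=10, C('y')=13, C('z')=19
L[0]='z': occ=0, LF[0]=C('z')+0=19+0=19
L[1]='x': occ=0, LF[1]=C('x')+0=10+0=10
L[2]='v': occ=0, LF[2]=C('v')+0=1+0=1
L[3]='y': occ=0, LF[3]=C('y')+0=13+0=13
L[4]='y': occ=1, LF[4]=C('y')+1=13+1=14
L[5]='w': occ=0, LF[5]=C('w')+0=4+0=4
L[6]='v': occ=1, LF[6]=C('v')+1=1+1=2
L[7]='w': occ=1, LF[7]=C('w')+1=4+1=5
L[8]='x': occ=1, LF[8]=C('x')+1=10+1=11
L[9]='x': occ=2, LF[9]=C('x')+2=10+2=12
L[10]='y': occ=2, LF[10]=C('y')+2=13+2=15
L[11]='y': occ=3, LF[11]=C('y')+3=13+3=16
L[12]='w': occ=2, LF[12]=C('w')+2=4+2=6
L[13]='w': occ=3, LF[13]=C('w')+3=4+3=7
L[14]='y': occ=4, LF[14]=C('y')+4=13+4=17
L[15]='w': occ=4, LF[15]=C('w')+4=4+4=8
L[16]='z': occ=1, LF[16]=C('z')+1=19+1=20
L[17]='z': occ=2, LF[17]=C('z')+2=19+2=21
L[18]='$': occ=0, LF[18]=C('$')+0=0+0=0
L[19]='v': occ=2, LF[19]=C('v')+2=1+2=3
L[20]='z': occ=3, LF[20]=C('z')+3=19+3=22
L[21]='w': occ=5, LF[21]=C('w')+5=4+5=9
L[22]='y': occ=5, LF[22]=C('y')+5=13+5=18

Answer: 19 10 1 13 14 4 2 5 11 12 15 16 6 7 17 8 20 21 0 3 22 9 18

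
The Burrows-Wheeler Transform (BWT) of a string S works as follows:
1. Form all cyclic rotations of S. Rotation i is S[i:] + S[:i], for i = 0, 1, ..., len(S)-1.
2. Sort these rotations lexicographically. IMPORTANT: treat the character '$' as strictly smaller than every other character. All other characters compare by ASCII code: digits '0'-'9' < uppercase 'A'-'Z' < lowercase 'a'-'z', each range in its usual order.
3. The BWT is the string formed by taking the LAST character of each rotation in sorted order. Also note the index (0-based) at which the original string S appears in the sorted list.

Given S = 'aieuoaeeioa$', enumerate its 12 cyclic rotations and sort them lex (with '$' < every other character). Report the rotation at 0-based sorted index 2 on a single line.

Answer: aeeioa$aieuo

Derivation:
All 12 rotations (rotation i = S[i:]+S[:i]):
  rot[0] = aieuoaeeioa$
  rot[1] = ieuoaeeioa$a
  rot[2] = euoaeeioa$ai
  rot[3] = uoaeeioa$aie
  rot[4] = oaeeioa$aieu
  rot[5] = aeeioa$aieuo
  rot[6] = eeioa$aieuoa
  rot[7] = eioa$aieuoae
  rot[8] = ioa$aieuoaee
  rot[9] = oa$aieuoaeei
  rot[10] = a$aieuoaeeio
  rot[11] = $aieuoaeeioa
Sorted (with $ < everything):
  sorted[0] = $aieuoaeeioa
  sorted[1] = a$aieuoaeeio
  sorted[2] = aeeioa$aieuo
  sorted[3] = aieuoaeeioa$
  sorted[4] = eeioa$aieuoa
  sorted[5] = eioa$aieuoae
  sorted[6] = euoaeeioa$ai
  sorted[7] = ieuoaeeioa$a
  sorted[8] = ioa$aieuoaee
  sorted[9] = oa$aieuoaeei
  sorted[10] = oaeeioa$aieu
  sorted[11] = uoaeeioa$aie
sorted[2] = aeeioa$aieuo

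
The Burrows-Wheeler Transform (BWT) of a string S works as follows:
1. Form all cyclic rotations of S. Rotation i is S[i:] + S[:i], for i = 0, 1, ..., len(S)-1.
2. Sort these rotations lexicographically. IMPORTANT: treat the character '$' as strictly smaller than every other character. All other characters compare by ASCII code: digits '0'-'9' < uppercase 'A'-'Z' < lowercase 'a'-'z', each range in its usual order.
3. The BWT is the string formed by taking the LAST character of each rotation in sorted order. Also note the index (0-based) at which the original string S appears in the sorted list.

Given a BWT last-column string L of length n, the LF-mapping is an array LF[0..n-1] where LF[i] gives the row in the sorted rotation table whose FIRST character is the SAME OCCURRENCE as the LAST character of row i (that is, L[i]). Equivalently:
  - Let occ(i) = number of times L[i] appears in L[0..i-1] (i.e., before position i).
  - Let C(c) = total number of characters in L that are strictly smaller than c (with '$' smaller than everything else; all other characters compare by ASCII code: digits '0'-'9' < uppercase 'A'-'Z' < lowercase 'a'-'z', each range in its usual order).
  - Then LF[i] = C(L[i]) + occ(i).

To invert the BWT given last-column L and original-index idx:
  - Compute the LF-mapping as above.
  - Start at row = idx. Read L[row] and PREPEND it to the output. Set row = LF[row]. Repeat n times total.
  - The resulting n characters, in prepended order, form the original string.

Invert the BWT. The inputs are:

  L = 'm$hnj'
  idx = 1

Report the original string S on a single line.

LF mapping: 3 0 1 4 2
Walk LF starting at row 1, prepending L[row]:
  step 1: row=1, L[1]='$', prepend. Next row=LF[1]=0
  step 2: row=0, L[0]='m', prepend. Next row=LF[0]=3
  step 3: row=3, L[3]='n', prepend. Next row=LF[3]=4
  step 4: row=4, L[4]='j', prepend. Next row=LF[4]=2
  step 5: row=2, L[2]='h', prepend. Next row=LF[2]=1
Reversed output: hjnm$

Answer: hjnm$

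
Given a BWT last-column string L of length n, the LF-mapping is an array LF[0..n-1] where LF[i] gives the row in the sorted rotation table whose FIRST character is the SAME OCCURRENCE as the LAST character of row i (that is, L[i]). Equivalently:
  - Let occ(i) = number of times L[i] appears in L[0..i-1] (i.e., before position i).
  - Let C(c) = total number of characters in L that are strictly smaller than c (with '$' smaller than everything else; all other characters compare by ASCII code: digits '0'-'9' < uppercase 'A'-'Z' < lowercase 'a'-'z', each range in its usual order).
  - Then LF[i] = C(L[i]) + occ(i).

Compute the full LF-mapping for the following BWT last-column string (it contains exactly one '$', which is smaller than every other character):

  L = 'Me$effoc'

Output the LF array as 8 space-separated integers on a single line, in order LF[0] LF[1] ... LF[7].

Char counts: '$':1, 'M':1, 'c':1, 'e':2, 'f':2, 'o':1
C (first-col start): C('$')=0, C('M')=1, C('c')=2, C('e')=3, C('f')=5, C('o')=7
L[0]='M': occ=0, LF[0]=C('M')+0=1+0=1
L[1]='e': occ=0, LF[1]=C('e')+0=3+0=3
L[2]='$': occ=0, LF[2]=C('$')+0=0+0=0
L[3]='e': occ=1, LF[3]=C('e')+1=3+1=4
L[4]='f': occ=0, LF[4]=C('f')+0=5+0=5
L[5]='f': occ=1, LF[5]=C('f')+1=5+1=6
L[6]='o': occ=0, LF[6]=C('o')+0=7+0=7
L[7]='c': occ=0, LF[7]=C('c')+0=2+0=2

Answer: 1 3 0 4 5 6 7 2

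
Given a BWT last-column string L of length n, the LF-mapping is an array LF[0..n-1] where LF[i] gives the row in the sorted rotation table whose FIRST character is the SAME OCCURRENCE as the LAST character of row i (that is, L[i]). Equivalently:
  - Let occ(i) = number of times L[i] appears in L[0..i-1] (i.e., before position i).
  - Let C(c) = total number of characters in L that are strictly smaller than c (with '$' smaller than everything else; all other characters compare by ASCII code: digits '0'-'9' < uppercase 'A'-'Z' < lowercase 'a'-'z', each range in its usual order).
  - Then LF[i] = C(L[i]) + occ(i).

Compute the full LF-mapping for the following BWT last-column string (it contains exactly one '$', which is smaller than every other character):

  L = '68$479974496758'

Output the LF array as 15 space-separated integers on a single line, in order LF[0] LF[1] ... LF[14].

Char counts: '$':1, '4':3, '5':1, '6':2, '7':3, '8':2, '9':3
C (first-col start): C('$')=0, C('4')=1, C('5')=4, C('6')=5, C('7')=7, C('8')=10, C('9')=12
L[0]='6': occ=0, LF[0]=C('6')+0=5+0=5
L[1]='8': occ=0, LF[1]=C('8')+0=10+0=10
L[2]='$': occ=0, LF[2]=C('$')+0=0+0=0
L[3]='4': occ=0, LF[3]=C('4')+0=1+0=1
L[4]='7': occ=0, LF[4]=C('7')+0=7+0=7
L[5]='9': occ=0, LF[5]=C('9')+0=12+0=12
L[6]='9': occ=1, LF[6]=C('9')+1=12+1=13
L[7]='7': occ=1, LF[7]=C('7')+1=7+1=8
L[8]='4': occ=1, LF[8]=C('4')+1=1+1=2
L[9]='4': occ=2, LF[9]=C('4')+2=1+2=3
L[10]='9': occ=2, LF[10]=C('9')+2=12+2=14
L[11]='6': occ=1, LF[11]=C('6')+1=5+1=6
L[12]='7': occ=2, LF[12]=C('7')+2=7+2=9
L[13]='5': occ=0, LF[13]=C('5')+0=4+0=4
L[14]='8': occ=1, LF[14]=C('8')+1=10+1=11

Answer: 5 10 0 1 7 12 13 8 2 3 14 6 9 4 11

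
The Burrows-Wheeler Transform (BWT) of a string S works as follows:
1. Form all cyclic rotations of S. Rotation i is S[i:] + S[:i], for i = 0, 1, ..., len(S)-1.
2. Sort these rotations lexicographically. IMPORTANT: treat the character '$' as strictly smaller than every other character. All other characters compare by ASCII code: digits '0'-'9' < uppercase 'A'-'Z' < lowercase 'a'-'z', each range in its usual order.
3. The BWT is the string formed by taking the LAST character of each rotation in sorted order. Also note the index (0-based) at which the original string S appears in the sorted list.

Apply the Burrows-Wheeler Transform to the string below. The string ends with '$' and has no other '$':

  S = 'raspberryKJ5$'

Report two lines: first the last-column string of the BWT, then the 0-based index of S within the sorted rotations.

All 13 rotations (rotation i = S[i:]+S[:i]):
  rot[0] = raspberryKJ5$
  rot[1] = aspberryKJ5$r
  rot[2] = spberryKJ5$ra
  rot[3] = pberryKJ5$ras
  rot[4] = berryKJ5$rasp
  rot[5] = erryKJ5$raspb
  rot[6] = rryKJ5$raspbe
  rot[7] = ryKJ5$raspber
  rot[8] = yKJ5$raspberr
  rot[9] = KJ5$raspberry
  rot[10] = J5$raspberryK
  rot[11] = 5$raspberryKJ
  rot[12] = $raspberryKJ5
Sorted (with $ < everything):
  sorted[0] = $raspberryKJ5  (last char: '5')
  sorted[1] = 5$raspberryKJ  (last char: 'J')
  sorted[2] = J5$raspberryK  (last char: 'K')
  sorted[3] = KJ5$raspberry  (last char: 'y')
  sorted[4] = aspberryKJ5$r  (last char: 'r')
  sorted[5] = berryKJ5$rasp  (last char: 'p')
  sorted[6] = erryKJ5$raspb  (last char: 'b')
  sorted[7] = pberryKJ5$ras  (last char: 's')
  sorted[8] = raspberryKJ5$  (last char: '$')
  sorted[9] = rryKJ5$raspbe  (last char: 'e')
  sorted[10] = ryKJ5$raspber  (last char: 'r')
  sorted[11] = spberryKJ5$ra  (last char: 'a')
  sorted[12] = yKJ5$raspberr  (last char: 'r')
Last column: 5JKyrpbs$erar
Original string S is at sorted index 8

Answer: 5JKyrpbs$erar
8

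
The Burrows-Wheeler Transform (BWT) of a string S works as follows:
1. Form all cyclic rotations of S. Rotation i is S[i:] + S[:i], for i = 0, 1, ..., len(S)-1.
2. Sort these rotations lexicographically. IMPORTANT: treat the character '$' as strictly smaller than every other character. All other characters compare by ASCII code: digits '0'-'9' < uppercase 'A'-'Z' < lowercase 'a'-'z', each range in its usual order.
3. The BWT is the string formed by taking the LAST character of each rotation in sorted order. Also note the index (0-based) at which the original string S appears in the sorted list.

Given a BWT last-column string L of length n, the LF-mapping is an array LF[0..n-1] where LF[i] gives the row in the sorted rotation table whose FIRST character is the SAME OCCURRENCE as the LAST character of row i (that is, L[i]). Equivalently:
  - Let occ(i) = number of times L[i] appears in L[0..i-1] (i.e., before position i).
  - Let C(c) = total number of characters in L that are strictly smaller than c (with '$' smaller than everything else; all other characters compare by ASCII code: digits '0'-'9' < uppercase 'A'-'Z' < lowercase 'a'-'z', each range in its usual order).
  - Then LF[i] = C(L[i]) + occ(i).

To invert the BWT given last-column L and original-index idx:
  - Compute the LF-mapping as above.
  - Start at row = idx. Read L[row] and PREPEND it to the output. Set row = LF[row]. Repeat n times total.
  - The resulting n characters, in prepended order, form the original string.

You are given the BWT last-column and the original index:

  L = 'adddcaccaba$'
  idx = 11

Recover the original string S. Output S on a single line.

LF mapping: 1 9 10 11 6 2 7 8 3 5 4 0
Walk LF starting at row 11, prepending L[row]:
  step 1: row=11, L[11]='$', prepend. Next row=LF[11]=0
  step 2: row=0, L[0]='a', prepend. Next row=LF[0]=1
  step 3: row=1, L[1]='d', prepend. Next row=LF[1]=9
  step 4: row=9, L[9]='b', prepend. Next row=LF[9]=5
  step 5: row=5, L[5]='a', prepend. Next row=LF[5]=2
  step 6: row=2, L[2]='d', prepend. Next row=LF[2]=10
  step 7: row=10, L[10]='a', prepend. Next row=LF[10]=4
  step 8: row=4, L[4]='c', prepend. Next row=LF[4]=6
  step 9: row=6, L[6]='c', prepend. Next row=LF[6]=7
  step 10: row=7, L[7]='c', prepend. Next row=LF[7]=8
  step 11: row=8, L[8]='a', prepend. Next row=LF[8]=3
  step 12: row=3, L[3]='d', prepend. Next row=LF[3]=11
Reversed output: dacccadabda$

Answer: dacccadabda$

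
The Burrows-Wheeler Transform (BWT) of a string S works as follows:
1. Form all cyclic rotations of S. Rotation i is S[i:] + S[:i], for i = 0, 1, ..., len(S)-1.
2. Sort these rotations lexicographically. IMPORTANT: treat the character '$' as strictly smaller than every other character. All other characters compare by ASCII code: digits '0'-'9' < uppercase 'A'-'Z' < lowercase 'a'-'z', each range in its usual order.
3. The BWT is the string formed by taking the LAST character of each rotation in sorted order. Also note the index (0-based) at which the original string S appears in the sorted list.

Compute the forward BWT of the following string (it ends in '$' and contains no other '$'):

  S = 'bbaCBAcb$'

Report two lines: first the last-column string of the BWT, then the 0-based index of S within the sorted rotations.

All 9 rotations (rotation i = S[i:]+S[:i]):
  rot[0] = bbaCBAcb$
  rot[1] = baCBAcb$b
  rot[2] = aCBAcb$bb
  rot[3] = CBAcb$bba
  rot[4] = BAcb$bbaC
  rot[5] = Acb$bbaCB
  rot[6] = cb$bbaCBA
  rot[7] = b$bbaCBAc
  rot[8] = $bbaCBAcb
Sorted (with $ < everything):
  sorted[0] = $bbaCBAcb  (last char: 'b')
  sorted[1] = Acb$bbaCB  (last char: 'B')
  sorted[2] = BAcb$bbaC  (last char: 'C')
  sorted[3] = CBAcb$bba  (last char: 'a')
  sorted[4] = aCBAcb$bb  (last char: 'b')
  sorted[5] = b$bbaCBAc  (last char: 'c')
  sorted[6] = baCBAcb$b  (last char: 'b')
  sorted[7] = bbaCBAcb$  (last char: '$')
  sorted[8] = cb$bbaCBA  (last char: 'A')
Last column: bBCabcb$A
Original string S is at sorted index 7

Answer: bBCabcb$A
7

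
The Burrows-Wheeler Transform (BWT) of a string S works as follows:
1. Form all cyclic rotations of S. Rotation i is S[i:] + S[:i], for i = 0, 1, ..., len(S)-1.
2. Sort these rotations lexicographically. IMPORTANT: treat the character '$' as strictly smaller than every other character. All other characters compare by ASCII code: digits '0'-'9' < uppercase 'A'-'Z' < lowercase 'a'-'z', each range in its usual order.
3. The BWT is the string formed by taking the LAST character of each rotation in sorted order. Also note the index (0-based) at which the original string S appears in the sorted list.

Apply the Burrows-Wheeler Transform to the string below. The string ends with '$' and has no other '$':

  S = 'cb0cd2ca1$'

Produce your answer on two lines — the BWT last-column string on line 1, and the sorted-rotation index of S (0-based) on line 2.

All 10 rotations (rotation i = S[i:]+S[:i]):
  rot[0] = cb0cd2ca1$
  rot[1] = b0cd2ca1$c
  rot[2] = 0cd2ca1$cb
  rot[3] = cd2ca1$cb0
  rot[4] = d2ca1$cb0c
  rot[5] = 2ca1$cb0cd
  rot[6] = ca1$cb0cd2
  rot[7] = a1$cb0cd2c
  rot[8] = 1$cb0cd2ca
  rot[9] = $cb0cd2ca1
Sorted (with $ < everything):
  sorted[0] = $cb0cd2ca1  (last char: '1')
  sorted[1] = 0cd2ca1$cb  (last char: 'b')
  sorted[2] = 1$cb0cd2ca  (last char: 'a')
  sorted[3] = 2ca1$cb0cd  (last char: 'd')
  sorted[4] = a1$cb0cd2c  (last char: 'c')
  sorted[5] = b0cd2ca1$c  (last char: 'c')
  sorted[6] = ca1$cb0cd2  (last char: '2')
  sorted[7] = cb0cd2ca1$  (last char: '$')
  sorted[8] = cd2ca1$cb0  (last char: '0')
  sorted[9] = d2ca1$cb0c  (last char: 'c')
Last column: 1badcc2$0c
Original string S is at sorted index 7

Answer: 1badcc2$0c
7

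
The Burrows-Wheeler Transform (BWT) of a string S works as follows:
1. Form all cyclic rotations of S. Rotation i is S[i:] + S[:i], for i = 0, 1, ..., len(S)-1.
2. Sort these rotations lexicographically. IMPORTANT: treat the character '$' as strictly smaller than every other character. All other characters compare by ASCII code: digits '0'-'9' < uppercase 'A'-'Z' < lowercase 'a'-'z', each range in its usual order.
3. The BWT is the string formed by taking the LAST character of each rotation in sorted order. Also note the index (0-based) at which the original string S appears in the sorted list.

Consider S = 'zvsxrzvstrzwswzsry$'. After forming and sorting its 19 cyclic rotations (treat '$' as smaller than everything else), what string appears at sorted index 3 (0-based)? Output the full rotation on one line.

All 19 rotations (rotation i = S[i:]+S[:i]):
  rot[0] = zvsxrzvstrzwswzsry$
  rot[1] = vsxrzvstrzwswzsry$z
  rot[2] = sxrzvstrzwswzsry$zv
  rot[3] = xrzvstrzwswzsry$zvs
  rot[4] = rzvstrzwswzsry$zvsx
  rot[5] = zvstrzwswzsry$zvsxr
  rot[6] = vstrzwswzsry$zvsxrz
  rot[7] = strzwswzsry$zvsxrzv
  rot[8] = trzwswzsry$zvsxrzvs
  rot[9] = rzwswzsry$zvsxrzvst
  rot[10] = zwswzsry$zvsxrzvstr
  rot[11] = wswzsry$zvsxrzvstrz
  rot[12] = swzsry$zvsxrzvstrzw
  rot[13] = wzsry$zvsxrzvstrzws
  rot[14] = zsry$zvsxrzvstrzwsw
  rot[15] = sry$zvsxrzvstrzwswz
  rot[16] = ry$zvsxrzvstrzwswzs
  rot[17] = y$zvsxrzvstrzwswzsr
  rot[18] = $zvsxrzvstrzwswzsry
Sorted (with $ < everything):
  sorted[0] = $zvsxrzvstrzwswzsry
  sorted[1] = ry$zvsxrzvstrzwswzs
  sorted[2] = rzvstrzwswzsry$zvsx
  sorted[3] = rzwswzsry$zvsxrzvst
  sorted[4] = sry$zvsxrzvstrzwswz
  sorted[5] = strzwswzsry$zvsxrzv
  sorted[6] = swzsry$zvsxrzvstrzw
  sorted[7] = sxrzvstrzwswzsry$zv
  sorted[8] = trzwswzsry$zvsxrzvs
  sorted[9] = vstrzwswzsry$zvsxrz
  sorted[10] = vsxrzvstrzwswzsry$z
  sorted[11] = wswzsry$zvsxrzvstrz
  sorted[12] = wzsry$zvsxrzvstrzws
  sorted[13] = xrzvstrzwswzsry$zvs
  sorted[14] = y$zvsxrzvstrzwswzsr
  sorted[15] = zsry$zvsxrzvstrzwsw
  sorted[16] = zvstrzwswzsry$zvsxr
  sorted[17] = zvsxrzvstrzwswzsry$
  sorted[18] = zwswzsry$zvsxrzvstr
sorted[3] = rzwswzsry$zvsxrzvst

Answer: rzwswzsry$zvsxrzvst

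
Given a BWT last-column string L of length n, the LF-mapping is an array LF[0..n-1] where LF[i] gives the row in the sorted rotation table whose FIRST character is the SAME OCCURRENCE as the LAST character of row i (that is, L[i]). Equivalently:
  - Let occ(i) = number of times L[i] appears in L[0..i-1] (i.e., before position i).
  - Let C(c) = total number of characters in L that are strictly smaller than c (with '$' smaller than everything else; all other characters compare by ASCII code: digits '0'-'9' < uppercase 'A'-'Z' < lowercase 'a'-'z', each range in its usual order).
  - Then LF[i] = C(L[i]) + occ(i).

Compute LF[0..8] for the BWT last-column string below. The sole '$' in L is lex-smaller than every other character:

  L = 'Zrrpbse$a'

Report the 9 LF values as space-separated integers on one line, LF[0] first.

Char counts: '$':1, 'Z':1, 'a':1, 'b':1, 'e':1, 'p':1, 'r':2, 's':1
C (first-col start): C('$')=0, C('Z')=1, C('a')=2, C('b')=3, C('e')=4, C('p')=5, C('r')=6, C('s')=8
L[0]='Z': occ=0, LF[0]=C('Z')+0=1+0=1
L[1]='r': occ=0, LF[1]=C('r')+0=6+0=6
L[2]='r': occ=1, LF[2]=C('r')+1=6+1=7
L[3]='p': occ=0, LF[3]=C('p')+0=5+0=5
L[4]='b': occ=0, LF[4]=C('b')+0=3+0=3
L[5]='s': occ=0, LF[5]=C('s')+0=8+0=8
L[6]='e': occ=0, LF[6]=C('e')+0=4+0=4
L[7]='$': occ=0, LF[7]=C('$')+0=0+0=0
L[8]='a': occ=0, LF[8]=C('a')+0=2+0=2

Answer: 1 6 7 5 3 8 4 0 2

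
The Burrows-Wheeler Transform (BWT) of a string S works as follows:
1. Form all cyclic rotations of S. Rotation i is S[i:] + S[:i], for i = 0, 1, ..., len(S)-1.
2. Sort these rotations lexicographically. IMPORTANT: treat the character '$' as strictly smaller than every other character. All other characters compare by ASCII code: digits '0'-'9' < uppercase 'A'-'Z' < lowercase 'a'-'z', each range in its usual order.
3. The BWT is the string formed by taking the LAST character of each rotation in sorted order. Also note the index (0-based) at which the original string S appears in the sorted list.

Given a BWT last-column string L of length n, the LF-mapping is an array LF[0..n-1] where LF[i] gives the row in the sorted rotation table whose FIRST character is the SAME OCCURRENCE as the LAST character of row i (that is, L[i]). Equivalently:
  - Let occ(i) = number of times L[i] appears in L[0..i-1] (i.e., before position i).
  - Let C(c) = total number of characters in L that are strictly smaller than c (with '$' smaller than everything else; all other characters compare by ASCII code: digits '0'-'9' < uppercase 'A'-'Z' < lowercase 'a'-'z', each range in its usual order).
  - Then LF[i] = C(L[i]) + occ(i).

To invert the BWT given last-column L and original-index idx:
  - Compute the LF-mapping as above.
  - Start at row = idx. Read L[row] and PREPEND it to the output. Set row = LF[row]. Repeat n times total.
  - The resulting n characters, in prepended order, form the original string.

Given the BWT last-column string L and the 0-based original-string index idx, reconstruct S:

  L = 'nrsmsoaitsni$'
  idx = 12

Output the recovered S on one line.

Answer: transmission$

Derivation:
LF mapping: 5 8 9 4 10 7 1 2 12 11 6 3 0
Walk LF starting at row 12, prepending L[row]:
  step 1: row=12, L[12]='$', prepend. Next row=LF[12]=0
  step 2: row=0, L[0]='n', prepend. Next row=LF[0]=5
  step 3: row=5, L[5]='o', prepend. Next row=LF[5]=7
  step 4: row=7, L[7]='i', prepend. Next row=LF[7]=2
  step 5: row=2, L[2]='s', prepend. Next row=LF[2]=9
  step 6: row=9, L[9]='s', prepend. Next row=LF[9]=11
  step 7: row=11, L[11]='i', prepend. Next row=LF[11]=3
  step 8: row=3, L[3]='m', prepend. Next row=LF[3]=4
  step 9: row=4, L[4]='s', prepend. Next row=LF[4]=10
  step 10: row=10, L[10]='n', prepend. Next row=LF[10]=6
  step 11: row=6, L[6]='a', prepend. Next row=LF[6]=1
  step 12: row=1, L[1]='r', prepend. Next row=LF[1]=8
  step 13: row=8, L[8]='t', prepend. Next row=LF[8]=12
Reversed output: transmission$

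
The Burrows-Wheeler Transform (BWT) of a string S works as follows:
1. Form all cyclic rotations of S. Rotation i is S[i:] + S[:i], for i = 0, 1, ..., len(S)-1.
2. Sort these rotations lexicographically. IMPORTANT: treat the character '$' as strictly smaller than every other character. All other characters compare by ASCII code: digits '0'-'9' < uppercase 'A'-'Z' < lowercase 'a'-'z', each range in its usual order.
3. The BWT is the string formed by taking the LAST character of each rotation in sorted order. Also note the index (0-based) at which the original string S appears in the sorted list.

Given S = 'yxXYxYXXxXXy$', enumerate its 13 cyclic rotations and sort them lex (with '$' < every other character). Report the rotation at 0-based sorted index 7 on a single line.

All 13 rotations (rotation i = S[i:]+S[:i]):
  rot[0] = yxXYxYXXxXXy$
  rot[1] = xXYxYXXxXXy$y
  rot[2] = XYxYXXxXXy$yx
  rot[3] = YxYXXxXXy$yxX
  rot[4] = xYXXxXXy$yxXY
  rot[5] = YXXxXXy$yxXYx
  rot[6] = XXxXXy$yxXYxY
  rot[7] = XxXXy$yxXYxYX
  rot[8] = xXXy$yxXYxYXX
  rot[9] = XXy$yxXYxYXXx
  rot[10] = Xy$yxXYxYXXxX
  rot[11] = y$yxXYxYXXxXX
  rot[12] = $yxXYxYXXxXXy
Sorted (with $ < everything):
  sorted[0] = $yxXYxYXXxXXy
  sorted[1] = XXxXXy$yxXYxY
  sorted[2] = XXy$yxXYxYXXx
  sorted[3] = XYxYXXxXXy$yx
  sorted[4] = XxXXy$yxXYxYX
  sorted[5] = Xy$yxXYxYXXxX
  sorted[6] = YXXxXXy$yxXYx
  sorted[7] = YxYXXxXXy$yxX
  sorted[8] = xXXy$yxXYxYXX
  sorted[9] = xXYxYXXxXXy$y
  sorted[10] = xYXXxXXy$yxXY
  sorted[11] = y$yxXYxYXXxXX
  sorted[12] = yxXYxYXXxXXy$
sorted[7] = YxYXXxXXy$yxX

Answer: YxYXXxXXy$yxX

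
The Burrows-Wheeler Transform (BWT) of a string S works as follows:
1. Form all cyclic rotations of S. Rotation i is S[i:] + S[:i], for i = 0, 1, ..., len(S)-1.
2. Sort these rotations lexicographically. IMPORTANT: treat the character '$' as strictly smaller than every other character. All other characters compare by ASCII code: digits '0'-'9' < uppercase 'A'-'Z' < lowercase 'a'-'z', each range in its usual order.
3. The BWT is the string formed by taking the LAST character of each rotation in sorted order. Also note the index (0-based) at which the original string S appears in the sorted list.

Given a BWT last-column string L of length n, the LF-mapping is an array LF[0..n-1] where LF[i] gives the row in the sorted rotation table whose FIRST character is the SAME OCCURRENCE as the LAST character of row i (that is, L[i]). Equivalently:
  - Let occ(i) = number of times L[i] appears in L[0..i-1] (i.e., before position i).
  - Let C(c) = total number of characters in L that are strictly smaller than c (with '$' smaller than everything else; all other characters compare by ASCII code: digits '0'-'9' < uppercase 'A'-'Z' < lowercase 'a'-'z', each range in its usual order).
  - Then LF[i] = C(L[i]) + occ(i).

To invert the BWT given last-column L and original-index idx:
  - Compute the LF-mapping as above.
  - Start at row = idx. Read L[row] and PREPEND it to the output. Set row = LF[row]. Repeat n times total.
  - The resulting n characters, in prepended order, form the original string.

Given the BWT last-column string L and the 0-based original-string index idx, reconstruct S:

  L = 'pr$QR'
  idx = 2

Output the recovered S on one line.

LF mapping: 3 4 0 1 2
Walk LF starting at row 2, prepending L[row]:
  step 1: row=2, L[2]='$', prepend. Next row=LF[2]=0
  step 2: row=0, L[0]='p', prepend. Next row=LF[0]=3
  step 3: row=3, L[3]='Q', prepend. Next row=LF[3]=1
  step 4: row=1, L[1]='r', prepend. Next row=LF[1]=4
  step 5: row=4, L[4]='R', prepend. Next row=LF[4]=2
Reversed output: RrQp$

Answer: RrQp$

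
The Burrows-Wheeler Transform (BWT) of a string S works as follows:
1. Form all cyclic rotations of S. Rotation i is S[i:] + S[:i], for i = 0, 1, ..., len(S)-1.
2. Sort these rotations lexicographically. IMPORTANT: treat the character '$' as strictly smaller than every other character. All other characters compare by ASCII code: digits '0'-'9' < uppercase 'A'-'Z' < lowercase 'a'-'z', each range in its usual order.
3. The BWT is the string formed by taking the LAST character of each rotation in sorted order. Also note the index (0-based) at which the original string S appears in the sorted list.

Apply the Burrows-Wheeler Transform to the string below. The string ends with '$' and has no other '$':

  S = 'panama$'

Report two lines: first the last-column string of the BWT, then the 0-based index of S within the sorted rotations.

Answer: amnpaa$
6

Derivation:
All 7 rotations (rotation i = S[i:]+S[:i]):
  rot[0] = panama$
  rot[1] = anama$p
  rot[2] = nama$pa
  rot[3] = ama$pan
  rot[4] = ma$pana
  rot[5] = a$panam
  rot[6] = $panama
Sorted (with $ < everything):
  sorted[0] = $panama  (last char: 'a')
  sorted[1] = a$panam  (last char: 'm')
  sorted[2] = ama$pan  (last char: 'n')
  sorted[3] = anama$p  (last char: 'p')
  sorted[4] = ma$pana  (last char: 'a')
  sorted[5] = nama$pa  (last char: 'a')
  sorted[6] = panama$  (last char: '$')
Last column: amnpaa$
Original string S is at sorted index 6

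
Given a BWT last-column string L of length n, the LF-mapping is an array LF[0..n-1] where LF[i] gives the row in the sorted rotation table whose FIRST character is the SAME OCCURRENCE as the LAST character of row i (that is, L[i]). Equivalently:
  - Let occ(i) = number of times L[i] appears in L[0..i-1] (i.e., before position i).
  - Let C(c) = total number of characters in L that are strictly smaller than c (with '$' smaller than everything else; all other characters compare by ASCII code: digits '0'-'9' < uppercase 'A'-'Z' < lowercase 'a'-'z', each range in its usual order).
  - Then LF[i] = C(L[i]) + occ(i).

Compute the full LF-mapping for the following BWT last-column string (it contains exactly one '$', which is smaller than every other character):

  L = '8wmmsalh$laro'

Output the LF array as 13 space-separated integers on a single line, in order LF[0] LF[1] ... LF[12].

Answer: 1 12 7 8 11 2 5 4 0 6 3 10 9

Derivation:
Char counts: '$':1, '8':1, 'a':2, 'h':1, 'l':2, 'm':2, 'o':1, 'r':1, 's':1, 'w':1
C (first-col start): C('$')=0, C('8')=1, C('a')=2, C('h')=4, C('l')=5, C('m')=7, C('o')=9, C('r')=10, C('s')=11, C('w')=12
L[0]='8': occ=0, LF[0]=C('8')+0=1+0=1
L[1]='w': occ=0, LF[1]=C('w')+0=12+0=12
L[2]='m': occ=0, LF[2]=C('m')+0=7+0=7
L[3]='m': occ=1, LF[3]=C('m')+1=7+1=8
L[4]='s': occ=0, LF[4]=C('s')+0=11+0=11
L[5]='a': occ=0, LF[5]=C('a')+0=2+0=2
L[6]='l': occ=0, LF[6]=C('l')+0=5+0=5
L[7]='h': occ=0, LF[7]=C('h')+0=4+0=4
L[8]='$': occ=0, LF[8]=C('$')+0=0+0=0
L[9]='l': occ=1, LF[9]=C('l')+1=5+1=6
L[10]='a': occ=1, LF[10]=C('a')+1=2+1=3
L[11]='r': occ=0, LF[11]=C('r')+0=10+0=10
L[12]='o': occ=0, LF[12]=C('o')+0=9+0=9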